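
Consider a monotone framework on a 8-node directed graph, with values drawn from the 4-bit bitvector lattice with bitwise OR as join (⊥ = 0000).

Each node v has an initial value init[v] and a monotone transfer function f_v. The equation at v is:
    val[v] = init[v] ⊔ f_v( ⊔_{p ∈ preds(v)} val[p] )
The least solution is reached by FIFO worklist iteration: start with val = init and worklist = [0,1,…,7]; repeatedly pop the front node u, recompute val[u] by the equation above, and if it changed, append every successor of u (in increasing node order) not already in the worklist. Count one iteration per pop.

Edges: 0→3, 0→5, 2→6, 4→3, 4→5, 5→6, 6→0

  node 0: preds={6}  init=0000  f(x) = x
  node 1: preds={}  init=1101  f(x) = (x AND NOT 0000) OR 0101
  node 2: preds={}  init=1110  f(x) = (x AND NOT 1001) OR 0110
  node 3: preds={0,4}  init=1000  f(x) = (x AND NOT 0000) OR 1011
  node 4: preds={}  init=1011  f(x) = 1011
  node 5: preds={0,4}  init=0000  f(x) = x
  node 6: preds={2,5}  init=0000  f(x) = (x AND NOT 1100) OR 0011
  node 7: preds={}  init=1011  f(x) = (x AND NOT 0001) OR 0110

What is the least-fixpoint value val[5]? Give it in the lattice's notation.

1011

Trace (11 dequeues):
  [1] u=0 | in 0000 | out 0000 | ==
  [2] u=1 | in 0000 | out 1101 | ==
  [3] u=2 | in 0000 | out 1110 | ==
  [4] u=3 | in 1011 | out 1011 | prev 1000 | push {}
  [5] u=4 | in 0000 | out 1011 | ==
  [6] u=5 | in 1011 | out 1011 | prev 0000 | push {}
  [7] u=6 | in 1111 | out 0011 | prev 0000 | push {0}
  [8] u=7 | in 0000 | out 1111 | prev 1011 | push {}
  [9] u=0 | in 0011 | out 0011 | prev 0000 | push {3,5}
  [10] u=3 | in 1011 | out 1011 | ==
  [11] u=5 | in 1011 | out 1011 | ==

Converged values:
  [0] 0011
  [1] 1101
  [2] 1110
  [3] 1011
  [4] 1011
  [5] 1011
  [6] 0011
  [7] 1111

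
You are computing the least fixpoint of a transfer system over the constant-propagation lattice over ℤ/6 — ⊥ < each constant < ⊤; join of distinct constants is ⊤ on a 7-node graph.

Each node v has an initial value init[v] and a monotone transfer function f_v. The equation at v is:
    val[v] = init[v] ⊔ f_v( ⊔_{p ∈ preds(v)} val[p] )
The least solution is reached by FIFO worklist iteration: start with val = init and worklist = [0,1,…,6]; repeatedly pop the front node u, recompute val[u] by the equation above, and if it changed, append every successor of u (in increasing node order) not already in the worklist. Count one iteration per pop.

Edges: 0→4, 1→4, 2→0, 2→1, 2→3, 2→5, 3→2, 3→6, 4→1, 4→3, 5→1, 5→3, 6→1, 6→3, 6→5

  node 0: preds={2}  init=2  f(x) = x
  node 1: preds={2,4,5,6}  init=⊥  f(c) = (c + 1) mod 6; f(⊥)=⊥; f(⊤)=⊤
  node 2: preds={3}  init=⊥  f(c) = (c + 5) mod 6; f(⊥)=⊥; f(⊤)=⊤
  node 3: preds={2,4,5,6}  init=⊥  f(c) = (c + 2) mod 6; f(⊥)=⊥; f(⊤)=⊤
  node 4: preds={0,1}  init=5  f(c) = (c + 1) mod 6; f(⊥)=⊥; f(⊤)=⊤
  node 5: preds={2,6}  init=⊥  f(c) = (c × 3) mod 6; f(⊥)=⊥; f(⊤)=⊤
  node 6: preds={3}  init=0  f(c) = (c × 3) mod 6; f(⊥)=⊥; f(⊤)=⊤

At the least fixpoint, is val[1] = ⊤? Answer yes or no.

Trace (15 dequeues):
  [1] u=0 | in ⊥ | out 2 | ==
  [2] u=1 | in ⊤ | out ⊤ | prev ⊥ | push {}
  [3] u=2 | in ⊥ | out ⊥ | ==
  [4] u=3 | in ⊤ | out ⊤ | prev ⊥ | push {2}
  [5] u=4 | in ⊤ | out ⊤ | prev 5 | push {1,3}
  [6] u=5 | in 0 | out 0 | prev ⊥ | push {}
  [7] u=6 | in ⊤ | out ⊤ | prev 0 | push {5}
  [8] u=2 | in ⊤ | out ⊤ | prev ⊥ | push {0}
  [9] u=1 | in ⊤ | out ⊤ | ==
  [10] u=3 | in ⊤ | out ⊤ | ==
  [11] u=5 | in ⊤ | out ⊤ | prev 0 | push {1,3}
  [12] u=0 | in ⊤ | out ⊤ | prev 2 | push {4}
  [13] u=1 | in ⊤ | out ⊤ | ==
  [14] u=3 | in ⊤ | out ⊤ | ==
  [15] u=4 | in ⊤ | out ⊤ | ==

Converged values:
  [0] ⊤
  [1] ⊤
  [2] ⊤
  [3] ⊤
  [4] ⊤
  [5] ⊤
  [6] ⊤

yes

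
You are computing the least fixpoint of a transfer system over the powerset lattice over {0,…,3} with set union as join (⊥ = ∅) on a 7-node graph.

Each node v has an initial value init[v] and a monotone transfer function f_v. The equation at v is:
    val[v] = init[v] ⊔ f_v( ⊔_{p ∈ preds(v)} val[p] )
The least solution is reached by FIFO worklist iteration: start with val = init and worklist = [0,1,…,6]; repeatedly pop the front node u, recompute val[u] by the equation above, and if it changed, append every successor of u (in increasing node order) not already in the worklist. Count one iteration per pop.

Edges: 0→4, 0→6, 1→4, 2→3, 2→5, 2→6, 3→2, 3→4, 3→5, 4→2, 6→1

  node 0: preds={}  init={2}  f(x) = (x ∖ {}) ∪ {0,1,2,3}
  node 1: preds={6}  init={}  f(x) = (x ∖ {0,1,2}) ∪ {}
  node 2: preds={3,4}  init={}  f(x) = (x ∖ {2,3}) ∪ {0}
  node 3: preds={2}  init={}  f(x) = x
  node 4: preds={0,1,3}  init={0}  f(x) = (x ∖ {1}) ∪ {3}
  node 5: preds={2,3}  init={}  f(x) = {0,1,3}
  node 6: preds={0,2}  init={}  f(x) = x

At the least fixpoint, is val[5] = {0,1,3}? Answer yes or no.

Iteration log — 10 steps:
  step 1. node 0  ⊔preds={}  new={0,1,2,3}  old={2}  +wl: 
  step 2. node 1  ⊔preds={}  new={}  stable
  step 3. node 2  ⊔preds={0}  new={0}  old={}  +wl: 
  step 4. node 3  ⊔preds={0}  new={0}  old={}  +wl: 2
  step 5. node 4  ⊔preds={0,1,2,3}  new={0,2,3}  old={0}  +wl: 
  step 6. node 5  ⊔preds={0}  new={0,1,3}  old={}  +wl: 
  step 7. node 6  ⊔preds={0,1,2,3}  new={0,1,2,3}  old={}  +wl: 1
  step 8. node 2  ⊔preds={0,2,3}  new={0}  stable
  step 9. node 1  ⊔preds={0,1,2,3}  new={3}  old={}  +wl: 4
  step 10. node 4  ⊔preds={0,1,2,3}  new={0,2,3}  stable

Least fixpoint reached:
  node 0: {0,1,2,3}
  node 1: {3}
  node 2: {0}
  node 3: {0}
  node 4: {0,2,3}
  node 5: {0,1,3}
  node 6: {0,1,2,3}

yes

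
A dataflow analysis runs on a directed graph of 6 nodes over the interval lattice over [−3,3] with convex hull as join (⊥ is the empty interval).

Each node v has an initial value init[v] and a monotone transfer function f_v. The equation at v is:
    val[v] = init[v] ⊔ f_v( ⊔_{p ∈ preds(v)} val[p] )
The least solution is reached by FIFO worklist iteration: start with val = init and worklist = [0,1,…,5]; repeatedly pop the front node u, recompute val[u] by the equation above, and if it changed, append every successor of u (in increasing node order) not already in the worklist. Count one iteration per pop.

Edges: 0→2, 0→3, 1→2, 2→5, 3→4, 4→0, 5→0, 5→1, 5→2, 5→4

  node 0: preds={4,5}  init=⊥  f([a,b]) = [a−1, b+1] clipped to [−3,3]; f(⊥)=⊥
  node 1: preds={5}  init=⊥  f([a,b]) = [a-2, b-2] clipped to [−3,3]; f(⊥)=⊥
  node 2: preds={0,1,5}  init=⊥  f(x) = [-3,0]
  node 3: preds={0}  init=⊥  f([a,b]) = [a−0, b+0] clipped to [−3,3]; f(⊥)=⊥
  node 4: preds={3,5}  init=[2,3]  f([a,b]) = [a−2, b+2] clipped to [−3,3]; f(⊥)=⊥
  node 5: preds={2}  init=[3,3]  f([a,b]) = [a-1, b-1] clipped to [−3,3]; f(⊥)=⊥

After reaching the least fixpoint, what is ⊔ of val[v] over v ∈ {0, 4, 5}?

[-3,3]

Trace (13 dequeues):
  [1] u=0 | in [2,3] | out [1,3] | prev ⊥ | push {}
  [2] u=1 | in [3,3] | out [1,1] | prev ⊥ | push {}
  [3] u=2 | in [1,3] | out [-3,0] | prev ⊥ | push {}
  [4] u=3 | in [1,3] | out [1,3] | prev ⊥ | push {}
  [5] u=4 | in [1,3] | out [-1,3] | prev [2,3] | push {0}
  [6] u=5 | in [-3,0] | out [-3,3] | prev [3,3] | push {1,2,4}
  [7] u=0 | in [-3,3] | out [-3,3] | prev [1,3] | push {3}
  [8] u=1 | in [-3,3] | out [-3,1] | prev [1,1] | push {}
  [9] u=2 | in [-3,3] | out [-3,0] | ==
  [10] u=4 | in [-3,3] | out [-3,3] | prev [-1,3] | push {0}
  [11] u=3 | in [-3,3] | out [-3,3] | prev [1,3] | push {4}
  [12] u=0 | in [-3,3] | out [-3,3] | ==
  [13] u=4 | in [-3,3] | out [-3,3] | ==

Converged values:
  [0] [-3,3]
  [1] [-3,1]
  [2] [-3,0]
  [3] [-3,3]
  [4] [-3,3]
  [5] [-3,3]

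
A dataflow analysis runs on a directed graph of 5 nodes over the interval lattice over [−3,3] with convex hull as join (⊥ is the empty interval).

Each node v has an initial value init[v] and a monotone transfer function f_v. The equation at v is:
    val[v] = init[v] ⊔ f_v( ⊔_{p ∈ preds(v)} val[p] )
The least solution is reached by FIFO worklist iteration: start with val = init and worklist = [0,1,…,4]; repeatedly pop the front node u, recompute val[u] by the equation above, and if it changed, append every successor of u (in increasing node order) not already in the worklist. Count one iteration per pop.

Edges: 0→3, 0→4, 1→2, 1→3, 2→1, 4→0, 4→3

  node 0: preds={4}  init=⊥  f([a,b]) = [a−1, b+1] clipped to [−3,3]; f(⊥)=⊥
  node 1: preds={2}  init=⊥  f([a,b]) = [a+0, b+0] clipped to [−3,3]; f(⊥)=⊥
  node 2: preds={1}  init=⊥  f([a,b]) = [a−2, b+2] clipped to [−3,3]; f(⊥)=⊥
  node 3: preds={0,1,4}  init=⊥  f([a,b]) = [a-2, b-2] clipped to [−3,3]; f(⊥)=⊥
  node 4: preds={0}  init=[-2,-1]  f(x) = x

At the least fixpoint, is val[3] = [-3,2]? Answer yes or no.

no

Trace (16 dequeues):
  [1] u=0 | in [-2,-1] | out [-3,0] | prev ⊥ | push {}
  [2] u=1 | in ⊥ | out ⊥ | ==
  [3] u=2 | in ⊥ | out ⊥ | ==
  [4] u=3 | in [-3,0] | out [-3,-2] | prev ⊥ | push {}
  [5] u=4 | in [-3,0] | out [-3,0] | prev [-2,-1] | push {0,3}
  [6] u=0 | in [-3,0] | out [-3,1] | prev [-3,0] | push {4}
  [7] u=3 | in [-3,1] | out [-3,-1] | prev [-3,-2] | push {}
  [8] u=4 | in [-3,1] | out [-3,1] | prev [-3,0] | push {0,3}
  [9] u=0 | in [-3,1] | out [-3,2] | prev [-3,1] | push {4}
  [10] u=3 | in [-3,2] | out [-3,0] | prev [-3,-1] | push {}
  [11] u=4 | in [-3,2] | out [-3,2] | prev [-3,1] | push {0,3}
  [12] u=0 | in [-3,2] | out [-3,3] | prev [-3,2] | push {4}
  [13] u=3 | in [-3,3] | out [-3,1] | prev [-3,0] | push {}
  [14] u=4 | in [-3,3] | out [-3,3] | prev [-3,2] | push {0,3}
  [15] u=0 | in [-3,3] | out [-3,3] | ==
  [16] u=3 | in [-3,3] | out [-3,1] | ==

Converged values:
  [0] [-3,3]
  [1] ⊥
  [2] ⊥
  [3] [-3,1]
  [4] [-3,3]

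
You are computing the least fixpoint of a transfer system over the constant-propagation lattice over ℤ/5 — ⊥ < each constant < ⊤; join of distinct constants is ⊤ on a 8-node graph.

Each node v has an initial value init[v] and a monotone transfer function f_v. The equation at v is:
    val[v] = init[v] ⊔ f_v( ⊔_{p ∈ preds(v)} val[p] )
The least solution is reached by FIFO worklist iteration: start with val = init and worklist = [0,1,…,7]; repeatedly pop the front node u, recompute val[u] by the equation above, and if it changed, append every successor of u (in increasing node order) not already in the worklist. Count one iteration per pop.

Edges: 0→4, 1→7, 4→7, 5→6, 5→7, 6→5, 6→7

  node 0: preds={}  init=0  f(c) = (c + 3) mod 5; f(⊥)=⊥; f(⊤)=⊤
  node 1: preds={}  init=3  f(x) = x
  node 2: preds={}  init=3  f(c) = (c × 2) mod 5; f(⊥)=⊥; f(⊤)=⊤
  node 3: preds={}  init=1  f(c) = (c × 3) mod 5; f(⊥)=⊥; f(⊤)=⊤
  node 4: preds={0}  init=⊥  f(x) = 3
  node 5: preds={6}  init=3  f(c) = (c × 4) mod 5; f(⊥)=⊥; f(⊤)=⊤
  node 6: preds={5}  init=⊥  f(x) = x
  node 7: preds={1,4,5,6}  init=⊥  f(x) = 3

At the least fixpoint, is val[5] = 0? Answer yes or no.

Iteration log — 12 steps:
  step 1. node 0  ⊔preds=⊥  new=0  stable
  step 2. node 1  ⊔preds=⊥  new=3  stable
  step 3. node 2  ⊔preds=⊥  new=3  stable
  step 4. node 3  ⊔preds=⊥  new=1  stable
  step 5. node 4  ⊔preds=0  new=3  old=⊥  +wl: 
  step 6. node 5  ⊔preds=⊥  new=3  stable
  step 7. node 6  ⊔preds=3  new=3  old=⊥  +wl: 5
  step 8. node 7  ⊔preds=3  new=3  old=⊥  +wl: 
  step 9. node 5  ⊔preds=3  new=⊤  old=3  +wl: 6,7
  step 10. node 6  ⊔preds=⊤  new=⊤  old=3  +wl: 5
  step 11. node 7  ⊔preds=⊤  new=3  stable
  step 12. node 5  ⊔preds=⊤  new=⊤  stable

Least fixpoint reached:
  node 0: 0
  node 1: 3
  node 2: 3
  node 3: 1
  node 4: 3
  node 5: ⊤
  node 6: ⊤
  node 7: 3

no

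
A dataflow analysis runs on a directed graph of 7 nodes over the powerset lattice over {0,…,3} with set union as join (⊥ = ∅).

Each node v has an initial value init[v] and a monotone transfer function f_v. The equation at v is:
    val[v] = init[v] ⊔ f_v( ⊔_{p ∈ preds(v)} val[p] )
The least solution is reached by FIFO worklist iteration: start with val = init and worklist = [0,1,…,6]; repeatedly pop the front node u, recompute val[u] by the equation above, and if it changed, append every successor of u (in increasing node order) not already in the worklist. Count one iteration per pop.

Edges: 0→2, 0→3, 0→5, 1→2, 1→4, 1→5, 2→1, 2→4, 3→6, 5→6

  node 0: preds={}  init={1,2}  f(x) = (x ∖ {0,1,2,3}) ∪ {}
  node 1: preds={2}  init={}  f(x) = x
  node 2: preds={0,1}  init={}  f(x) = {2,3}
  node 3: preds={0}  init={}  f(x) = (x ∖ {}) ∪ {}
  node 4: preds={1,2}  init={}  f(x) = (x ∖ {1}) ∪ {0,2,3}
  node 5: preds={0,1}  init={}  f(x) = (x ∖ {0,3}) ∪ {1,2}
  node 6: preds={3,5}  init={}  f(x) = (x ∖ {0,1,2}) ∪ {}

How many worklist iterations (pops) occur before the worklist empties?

11

Trace (11 dequeues):
  [1] u=0 | in {} | out {1,2} | ==
  [2] u=1 | in {} | out {} | ==
  [3] u=2 | in {1,2} | out {2,3} | prev {} | push {1}
  [4] u=3 | in {1,2} | out {1,2} | prev {} | push {}
  [5] u=4 | in {2,3} | out {0,2,3} | prev {} | push {}
  [6] u=5 | in {1,2} | out {1,2} | prev {} | push {}
  [7] u=6 | in {1,2} | out {} | ==
  [8] u=1 | in {2,3} | out {2,3} | prev {} | push {2,4,5}
  [9] u=2 | in {1,2,3} | out {2,3} | ==
  [10] u=4 | in {2,3} | out {0,2,3} | ==
  [11] u=5 | in {1,2,3} | out {1,2} | ==

Converged values:
  [0] {1,2}
  [1] {2,3}
  [2] {2,3}
  [3] {1,2}
  [4] {0,2,3}
  [5] {1,2}
  [6] {}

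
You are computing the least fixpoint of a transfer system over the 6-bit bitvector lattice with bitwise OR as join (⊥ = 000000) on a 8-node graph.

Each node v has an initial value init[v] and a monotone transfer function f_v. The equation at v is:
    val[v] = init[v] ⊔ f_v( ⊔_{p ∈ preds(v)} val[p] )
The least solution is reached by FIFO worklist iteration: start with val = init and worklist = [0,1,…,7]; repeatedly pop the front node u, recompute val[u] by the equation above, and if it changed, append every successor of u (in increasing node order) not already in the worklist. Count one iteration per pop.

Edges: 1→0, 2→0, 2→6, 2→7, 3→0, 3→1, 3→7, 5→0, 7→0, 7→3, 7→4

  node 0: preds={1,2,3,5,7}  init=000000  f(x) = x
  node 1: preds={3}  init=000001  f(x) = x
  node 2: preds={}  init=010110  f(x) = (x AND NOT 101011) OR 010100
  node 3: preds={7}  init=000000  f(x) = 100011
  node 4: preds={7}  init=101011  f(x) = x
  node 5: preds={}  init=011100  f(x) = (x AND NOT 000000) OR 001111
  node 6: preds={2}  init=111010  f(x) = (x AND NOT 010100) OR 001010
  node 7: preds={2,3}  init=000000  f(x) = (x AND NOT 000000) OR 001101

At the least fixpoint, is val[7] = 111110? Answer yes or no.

no

Worklist (13 pops):
  #1 pop 0: in=011111 → 011111 (was 000000); enqueue []
  #2 pop 1: in=000000 → 000001 (no change)
  #3 pop 2: in=000000 → 010110 (no change)
  #4 pop 3: in=000000 → 100011 (was 000000); enqueue [0,1]
  #5 pop 4: in=000000 → 101011 (no change)
  #6 pop 5: in=000000 → 011111 (was 011100); enqueue []
  #7 pop 6: in=010110 → 111010 (no change)
  #8 pop 7: in=110111 → 111111 (was 000000); enqueue [3,4]
  #9 pop 0: in=111111 → 111111 (was 011111); enqueue []
  #10 pop 1: in=100011 → 100011 (was 000001); enqueue [0]
  #11 pop 3: in=111111 → 100011 (no change)
  #12 pop 4: in=111111 → 111111 (was 101011); enqueue []
  #13 pop 0: in=111111 → 111111 (no change)

Fixpoint:
  val[0] = 111111
  val[1] = 100011
  val[2] = 010110
  val[3] = 100011
  val[4] = 111111
  val[5] = 011111
  val[6] = 111010
  val[7] = 111111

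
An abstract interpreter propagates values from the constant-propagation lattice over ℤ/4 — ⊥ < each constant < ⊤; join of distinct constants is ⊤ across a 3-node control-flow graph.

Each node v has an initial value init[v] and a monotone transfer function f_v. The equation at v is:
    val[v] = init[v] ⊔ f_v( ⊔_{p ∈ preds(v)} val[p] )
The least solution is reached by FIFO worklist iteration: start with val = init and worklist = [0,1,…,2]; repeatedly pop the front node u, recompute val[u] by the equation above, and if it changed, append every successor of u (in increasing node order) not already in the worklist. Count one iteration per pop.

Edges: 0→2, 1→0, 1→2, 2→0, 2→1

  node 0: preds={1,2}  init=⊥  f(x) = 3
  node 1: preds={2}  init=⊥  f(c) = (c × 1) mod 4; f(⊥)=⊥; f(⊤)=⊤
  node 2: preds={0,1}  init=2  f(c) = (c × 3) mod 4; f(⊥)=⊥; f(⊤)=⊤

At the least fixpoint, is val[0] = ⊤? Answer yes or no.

Iteration log — 7 steps:
  step 1. node 0  ⊔preds=2  new=3  old=⊥  +wl: 
  step 2. node 1  ⊔preds=2  new=2  old=⊥  +wl: 0
  step 3. node 2  ⊔preds=⊤  new=⊤  old=2  +wl: 1
  step 4. node 0  ⊔preds=⊤  new=3  stable
  step 5. node 1  ⊔preds=⊤  new=⊤  old=2  +wl: 0,2
  step 6. node 0  ⊔preds=⊤  new=3  stable
  step 7. node 2  ⊔preds=⊤  new=⊤  stable

Least fixpoint reached:
  node 0: 3
  node 1: ⊤
  node 2: ⊤

no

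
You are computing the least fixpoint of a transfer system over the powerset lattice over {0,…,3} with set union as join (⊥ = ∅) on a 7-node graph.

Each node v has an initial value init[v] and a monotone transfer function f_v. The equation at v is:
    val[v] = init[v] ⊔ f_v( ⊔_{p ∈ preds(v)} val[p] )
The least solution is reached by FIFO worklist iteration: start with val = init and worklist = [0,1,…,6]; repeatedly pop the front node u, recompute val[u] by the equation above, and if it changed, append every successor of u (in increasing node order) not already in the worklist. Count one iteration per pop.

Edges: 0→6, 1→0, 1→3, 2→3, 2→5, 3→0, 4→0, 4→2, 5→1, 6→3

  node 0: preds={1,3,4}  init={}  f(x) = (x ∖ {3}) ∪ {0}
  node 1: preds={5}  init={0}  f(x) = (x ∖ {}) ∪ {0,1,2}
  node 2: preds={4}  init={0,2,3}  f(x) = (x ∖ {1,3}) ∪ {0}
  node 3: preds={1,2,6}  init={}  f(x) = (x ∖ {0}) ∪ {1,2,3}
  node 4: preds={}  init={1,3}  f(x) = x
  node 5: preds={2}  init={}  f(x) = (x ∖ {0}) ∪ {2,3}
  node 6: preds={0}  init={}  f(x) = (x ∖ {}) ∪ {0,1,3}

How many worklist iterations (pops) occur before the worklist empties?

13

Trace (13 dequeues):
  [1] u=0 | in {0,1,3} | out {0,1} | prev {} | push {}
  [2] u=1 | in {} | out {0,1,2} | prev {0} | push {0}
  [3] u=2 | in {1,3} | out {0,2,3} | ==
  [4] u=3 | in {0,1,2,3} | out {1,2,3} | prev {} | push {}
  [5] u=4 | in {} | out {1,3} | ==
  [6] u=5 | in {0,2,3} | out {2,3} | prev {} | push {1}
  [7] u=6 | in {0,1} | out {0,1,3} | prev {} | push {3}
  [8] u=0 | in {0,1,2,3} | out {0,1,2} | prev {0,1} | push {6}
  [9] u=1 | in {2,3} | out {0,1,2,3} | prev {0,1,2} | push {0}
  [10] u=3 | in {0,1,2,3} | out {1,2,3} | ==
  [11] u=6 | in {0,1,2} | out {0,1,2,3} | prev {0,1,3} | push {3}
  [12] u=0 | in {0,1,2,3} | out {0,1,2} | ==
  [13] u=3 | in {0,1,2,3} | out {1,2,3} | ==

Converged values:
  [0] {0,1,2}
  [1] {0,1,2,3}
  [2] {0,2,3}
  [3] {1,2,3}
  [4] {1,3}
  [5] {2,3}
  [6] {0,1,2,3}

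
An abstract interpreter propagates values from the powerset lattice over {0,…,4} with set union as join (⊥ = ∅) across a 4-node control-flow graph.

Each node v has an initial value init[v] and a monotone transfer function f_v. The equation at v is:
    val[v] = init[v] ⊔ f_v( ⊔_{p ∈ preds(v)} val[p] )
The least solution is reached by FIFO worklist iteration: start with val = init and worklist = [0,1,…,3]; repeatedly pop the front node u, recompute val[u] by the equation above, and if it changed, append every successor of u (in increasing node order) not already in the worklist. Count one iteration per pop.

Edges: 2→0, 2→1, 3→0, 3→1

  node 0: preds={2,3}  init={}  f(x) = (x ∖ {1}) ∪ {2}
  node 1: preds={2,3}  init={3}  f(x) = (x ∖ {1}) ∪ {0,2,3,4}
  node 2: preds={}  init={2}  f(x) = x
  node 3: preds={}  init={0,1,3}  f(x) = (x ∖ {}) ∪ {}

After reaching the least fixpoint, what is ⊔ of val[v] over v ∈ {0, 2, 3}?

Trace (4 dequeues):
  [1] u=0 | in {0,1,2,3} | out {0,2,3} | prev {} | push {}
  [2] u=1 | in {0,1,2,3} | out {0,2,3,4} | prev {3} | push {}
  [3] u=2 | in {} | out {2} | ==
  [4] u=3 | in {} | out {0,1,3} | ==

Converged values:
  [0] {0,2,3}
  [1] {0,2,3,4}
  [2] {2}
  [3] {0,1,3}

{0,1,2,3}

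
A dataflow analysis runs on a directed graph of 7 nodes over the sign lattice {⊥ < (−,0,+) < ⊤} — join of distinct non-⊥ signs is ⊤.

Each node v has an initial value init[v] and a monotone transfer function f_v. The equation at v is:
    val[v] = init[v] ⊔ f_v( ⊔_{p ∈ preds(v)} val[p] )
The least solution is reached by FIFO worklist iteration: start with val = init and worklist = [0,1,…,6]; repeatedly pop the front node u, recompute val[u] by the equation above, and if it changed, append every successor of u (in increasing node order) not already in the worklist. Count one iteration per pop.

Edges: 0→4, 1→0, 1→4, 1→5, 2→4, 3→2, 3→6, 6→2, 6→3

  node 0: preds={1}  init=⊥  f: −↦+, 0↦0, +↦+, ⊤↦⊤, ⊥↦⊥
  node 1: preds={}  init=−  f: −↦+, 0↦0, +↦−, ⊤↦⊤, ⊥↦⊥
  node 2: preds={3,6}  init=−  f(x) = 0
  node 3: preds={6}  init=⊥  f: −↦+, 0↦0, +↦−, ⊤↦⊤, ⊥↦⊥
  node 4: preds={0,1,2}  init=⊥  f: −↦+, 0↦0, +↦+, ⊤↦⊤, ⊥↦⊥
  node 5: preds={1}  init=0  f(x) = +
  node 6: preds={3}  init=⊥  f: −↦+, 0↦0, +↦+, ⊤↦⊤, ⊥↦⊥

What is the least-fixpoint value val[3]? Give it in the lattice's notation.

Iteration log — 7 steps:
  step 1. node 0  ⊔preds=−  new=+  old=⊥  +wl: 
  step 2. node 1  ⊔preds=⊥  new=−  stable
  step 3. node 2  ⊔preds=⊥  new=⊤  old=−  +wl: 
  step 4. node 3  ⊔preds=⊥  new=⊥  stable
  step 5. node 4  ⊔preds=⊤  new=⊤  old=⊥  +wl: 
  step 6. node 5  ⊔preds=−  new=⊤  old=0  +wl: 
  step 7. node 6  ⊔preds=⊥  new=⊥  stable

Least fixpoint reached:
  node 0: +
  node 1: −
  node 2: ⊤
  node 3: ⊥
  node 4: ⊤
  node 5: ⊤
  node 6: ⊥

⊥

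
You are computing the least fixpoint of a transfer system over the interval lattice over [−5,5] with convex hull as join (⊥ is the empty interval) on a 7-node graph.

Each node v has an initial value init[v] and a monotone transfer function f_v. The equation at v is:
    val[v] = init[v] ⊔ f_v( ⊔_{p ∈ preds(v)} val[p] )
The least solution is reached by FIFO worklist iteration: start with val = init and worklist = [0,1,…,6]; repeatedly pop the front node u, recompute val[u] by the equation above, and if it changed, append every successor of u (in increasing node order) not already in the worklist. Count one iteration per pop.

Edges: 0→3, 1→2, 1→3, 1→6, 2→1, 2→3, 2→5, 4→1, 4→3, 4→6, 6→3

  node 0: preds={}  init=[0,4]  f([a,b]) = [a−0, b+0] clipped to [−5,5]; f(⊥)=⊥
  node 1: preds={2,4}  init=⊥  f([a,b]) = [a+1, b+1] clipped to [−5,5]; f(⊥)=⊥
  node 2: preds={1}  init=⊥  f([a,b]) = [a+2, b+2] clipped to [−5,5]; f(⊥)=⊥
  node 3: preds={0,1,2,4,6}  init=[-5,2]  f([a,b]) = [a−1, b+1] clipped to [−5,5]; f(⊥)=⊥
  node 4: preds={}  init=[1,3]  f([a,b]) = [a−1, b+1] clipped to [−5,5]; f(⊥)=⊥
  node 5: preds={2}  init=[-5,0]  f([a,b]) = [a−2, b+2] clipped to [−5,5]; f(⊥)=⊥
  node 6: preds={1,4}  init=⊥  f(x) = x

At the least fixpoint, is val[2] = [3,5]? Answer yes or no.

Trace (12 dequeues):
  [1] u=0 | in ⊥ | out [0,4] | ==
  [2] u=1 | in [1,3] | out [2,4] | prev ⊥ | push {}
  [3] u=2 | in [2,4] | out [4,5] | prev ⊥ | push {1}
  [4] u=3 | in [0,5] | out [-5,5] | prev [-5,2] | push {}
  [5] u=4 | in ⊥ | out [1,3] | ==
  [6] u=5 | in [4,5] | out [-5,5] | prev [-5,0] | push {}
  [7] u=6 | in [1,4] | out [1,4] | prev ⊥ | push {3}
  [8] u=1 | in [1,5] | out [2,5] | prev [2,4] | push {2,6}
  [9] u=3 | in [0,5] | out [-5,5] | ==
  [10] u=2 | in [2,5] | out [4,5] | ==
  [11] u=6 | in [1,5] | out [1,5] | prev [1,4] | push {3}
  [12] u=3 | in [0,5] | out [-5,5] | ==

Converged values:
  [0] [0,4]
  [1] [2,5]
  [2] [4,5]
  [3] [-5,5]
  [4] [1,3]
  [5] [-5,5]
  [6] [1,5]

no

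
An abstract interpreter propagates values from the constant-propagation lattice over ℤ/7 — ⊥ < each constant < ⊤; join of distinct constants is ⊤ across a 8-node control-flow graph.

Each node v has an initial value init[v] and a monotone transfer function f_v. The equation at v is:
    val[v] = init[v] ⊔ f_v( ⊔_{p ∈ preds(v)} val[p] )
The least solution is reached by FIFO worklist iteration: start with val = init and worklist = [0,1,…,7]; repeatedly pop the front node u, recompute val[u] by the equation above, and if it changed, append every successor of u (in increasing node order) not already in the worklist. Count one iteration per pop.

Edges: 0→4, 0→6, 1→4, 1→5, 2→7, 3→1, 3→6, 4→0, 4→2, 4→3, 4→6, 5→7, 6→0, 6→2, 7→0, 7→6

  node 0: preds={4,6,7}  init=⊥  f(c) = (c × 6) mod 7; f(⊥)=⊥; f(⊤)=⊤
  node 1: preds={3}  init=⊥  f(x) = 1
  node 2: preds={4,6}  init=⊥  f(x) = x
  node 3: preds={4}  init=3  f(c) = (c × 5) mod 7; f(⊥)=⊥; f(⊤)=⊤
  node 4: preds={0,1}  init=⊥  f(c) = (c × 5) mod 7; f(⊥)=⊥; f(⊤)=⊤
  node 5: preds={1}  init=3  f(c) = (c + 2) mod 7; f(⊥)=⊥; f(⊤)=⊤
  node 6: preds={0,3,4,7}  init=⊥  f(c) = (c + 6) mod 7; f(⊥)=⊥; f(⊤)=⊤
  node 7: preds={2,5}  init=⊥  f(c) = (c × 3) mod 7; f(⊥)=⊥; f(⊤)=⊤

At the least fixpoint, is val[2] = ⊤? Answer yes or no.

Trace (19 dequeues):
  [1] u=0 | in ⊥ | out ⊥ | ==
  [2] u=1 | in 3 | out 1 | prev ⊥ | push {}
  [3] u=2 | in ⊥ | out ⊥ | ==
  [4] u=3 | in ⊥ | out 3 | ==
  [5] u=4 | in 1 | out 5 | prev ⊥ | push {0,2,3}
  [6] u=5 | in 1 | out 3 | ==
  [7] u=6 | in ⊤ | out ⊤ | prev ⊥ | push {}
  [8] u=7 | in 3 | out 2 | prev ⊥ | push {6}
  [9] u=0 | in ⊤ | out ⊤ | prev ⊥ | push {4}
  [10] u=2 | in ⊤ | out ⊤ | prev ⊥ | push {7}
  [11] u=3 | in 5 | out ⊤ | prev 3 | push {1}
  [12] u=6 | in ⊤ | out ⊤ | ==
  [13] u=4 | in ⊤ | out ⊤ | prev 5 | push {0,2,3,6}
  [14] u=7 | in ⊤ | out ⊤ | prev 2 | push {}
  [15] u=1 | in ⊤ | out 1 | ==
  [16] u=0 | in ⊤ | out ⊤ | ==
  [17] u=2 | in ⊤ | out ⊤ | ==
  [18] u=3 | in ⊤ | out ⊤ | ==
  [19] u=6 | in ⊤ | out ⊤ | ==

Converged values:
  [0] ⊤
  [1] 1
  [2] ⊤
  [3] ⊤
  [4] ⊤
  [5] 3
  [6] ⊤
  [7] ⊤

yes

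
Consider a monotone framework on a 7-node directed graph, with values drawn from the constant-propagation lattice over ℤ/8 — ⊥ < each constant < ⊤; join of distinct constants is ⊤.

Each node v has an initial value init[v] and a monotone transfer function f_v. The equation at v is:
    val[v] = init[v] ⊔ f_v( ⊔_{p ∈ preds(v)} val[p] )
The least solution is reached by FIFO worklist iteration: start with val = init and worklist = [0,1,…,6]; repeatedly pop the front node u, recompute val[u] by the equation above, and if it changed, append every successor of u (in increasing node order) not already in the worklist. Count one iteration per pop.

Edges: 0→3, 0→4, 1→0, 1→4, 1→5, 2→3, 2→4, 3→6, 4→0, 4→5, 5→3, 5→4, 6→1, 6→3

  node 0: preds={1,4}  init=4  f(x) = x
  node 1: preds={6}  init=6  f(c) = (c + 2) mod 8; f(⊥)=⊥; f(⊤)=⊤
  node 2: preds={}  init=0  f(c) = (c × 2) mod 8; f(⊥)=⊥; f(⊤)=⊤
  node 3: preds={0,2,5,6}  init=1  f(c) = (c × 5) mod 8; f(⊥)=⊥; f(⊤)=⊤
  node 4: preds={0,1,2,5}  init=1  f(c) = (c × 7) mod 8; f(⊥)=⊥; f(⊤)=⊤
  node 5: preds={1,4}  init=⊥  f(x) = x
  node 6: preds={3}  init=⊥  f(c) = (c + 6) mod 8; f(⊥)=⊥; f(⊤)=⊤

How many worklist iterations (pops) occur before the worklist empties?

14

Trace (14 dequeues):
  [1] u=0 | in ⊤ | out ⊤ | prev 4 | push {}
  [2] u=1 | in ⊥ | out 6 | ==
  [3] u=2 | in ⊥ | out 0 | ==
  [4] u=3 | in ⊤ | out ⊤ | prev 1 | push {}
  [5] u=4 | in ⊤ | out ⊤ | prev 1 | push {0}
  [6] u=5 | in ⊤ | out ⊤ | prev ⊥ | push {3,4}
  [7] u=6 | in ⊤ | out ⊤ | prev ⊥ | push {1}
  [8] u=0 | in ⊤ | out ⊤ | ==
  [9] u=3 | in ⊤ | out ⊤ | ==
  [10] u=4 | in ⊤ | out ⊤ | ==
  [11] u=1 | in ⊤ | out ⊤ | prev 6 | push {0,4,5}
  [12] u=0 | in ⊤ | out ⊤ | ==
  [13] u=4 | in ⊤ | out ⊤ | ==
  [14] u=5 | in ⊤ | out ⊤ | ==

Converged values:
  [0] ⊤
  [1] ⊤
  [2] 0
  [3] ⊤
  [4] ⊤
  [5] ⊤
  [6] ⊤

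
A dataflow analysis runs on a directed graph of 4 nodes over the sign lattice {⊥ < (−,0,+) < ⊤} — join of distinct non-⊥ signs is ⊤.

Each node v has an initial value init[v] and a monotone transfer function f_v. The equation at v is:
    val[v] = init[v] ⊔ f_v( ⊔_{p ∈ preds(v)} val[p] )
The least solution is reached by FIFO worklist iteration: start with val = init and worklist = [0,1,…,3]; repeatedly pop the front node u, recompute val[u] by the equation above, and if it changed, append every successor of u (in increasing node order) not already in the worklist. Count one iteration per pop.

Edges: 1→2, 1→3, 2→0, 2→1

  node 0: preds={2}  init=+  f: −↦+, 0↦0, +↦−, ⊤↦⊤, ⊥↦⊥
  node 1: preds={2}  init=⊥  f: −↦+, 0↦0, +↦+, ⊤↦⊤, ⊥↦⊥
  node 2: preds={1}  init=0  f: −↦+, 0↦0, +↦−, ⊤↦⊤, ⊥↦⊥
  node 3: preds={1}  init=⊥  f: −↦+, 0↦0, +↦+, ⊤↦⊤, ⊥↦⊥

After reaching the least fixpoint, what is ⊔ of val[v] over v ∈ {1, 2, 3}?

Worklist (4 pops):
  #1 pop 0: in=0 → ⊤ (was +); enqueue []
  #2 pop 1: in=0 → 0 (was ⊥); enqueue []
  #3 pop 2: in=0 → 0 (no change)
  #4 pop 3: in=0 → 0 (was ⊥); enqueue []

Fixpoint:
  val[0] = ⊤
  val[1] = 0
  val[2] = 0
  val[3] = 0

0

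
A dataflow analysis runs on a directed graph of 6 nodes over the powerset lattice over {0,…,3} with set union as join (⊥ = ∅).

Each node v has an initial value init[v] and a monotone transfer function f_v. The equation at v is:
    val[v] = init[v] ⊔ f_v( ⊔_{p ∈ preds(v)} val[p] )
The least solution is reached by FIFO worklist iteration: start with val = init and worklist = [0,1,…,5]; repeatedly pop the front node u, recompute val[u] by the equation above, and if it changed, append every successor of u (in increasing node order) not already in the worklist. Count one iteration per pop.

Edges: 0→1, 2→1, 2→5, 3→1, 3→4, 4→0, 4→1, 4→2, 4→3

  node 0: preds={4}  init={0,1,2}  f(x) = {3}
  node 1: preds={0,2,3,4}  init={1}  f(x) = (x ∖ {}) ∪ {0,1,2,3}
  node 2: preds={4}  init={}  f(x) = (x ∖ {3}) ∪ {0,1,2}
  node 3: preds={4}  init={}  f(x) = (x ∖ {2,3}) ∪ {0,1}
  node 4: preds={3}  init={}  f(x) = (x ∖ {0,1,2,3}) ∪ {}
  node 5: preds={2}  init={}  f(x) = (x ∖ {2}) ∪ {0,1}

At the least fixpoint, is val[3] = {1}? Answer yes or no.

Trace (7 dequeues):
  [1] u=0 | in {} | out {0,1,2,3} | prev {0,1,2} | push {}
  [2] u=1 | in {0,1,2,3} | out {0,1,2,3} | prev {1} | push {}
  [3] u=2 | in {} | out {0,1,2} | prev {} | push {1}
  [4] u=3 | in {} | out {0,1} | prev {} | push {}
  [5] u=4 | in {0,1} | out {} | ==
  [6] u=5 | in {0,1,2} | out {0,1} | prev {} | push {}
  [7] u=1 | in {0,1,2,3} | out {0,1,2,3} | ==

Converged values:
  [0] {0,1,2,3}
  [1] {0,1,2,3}
  [2] {0,1,2}
  [3] {0,1}
  [4] {}
  [5] {0,1}

no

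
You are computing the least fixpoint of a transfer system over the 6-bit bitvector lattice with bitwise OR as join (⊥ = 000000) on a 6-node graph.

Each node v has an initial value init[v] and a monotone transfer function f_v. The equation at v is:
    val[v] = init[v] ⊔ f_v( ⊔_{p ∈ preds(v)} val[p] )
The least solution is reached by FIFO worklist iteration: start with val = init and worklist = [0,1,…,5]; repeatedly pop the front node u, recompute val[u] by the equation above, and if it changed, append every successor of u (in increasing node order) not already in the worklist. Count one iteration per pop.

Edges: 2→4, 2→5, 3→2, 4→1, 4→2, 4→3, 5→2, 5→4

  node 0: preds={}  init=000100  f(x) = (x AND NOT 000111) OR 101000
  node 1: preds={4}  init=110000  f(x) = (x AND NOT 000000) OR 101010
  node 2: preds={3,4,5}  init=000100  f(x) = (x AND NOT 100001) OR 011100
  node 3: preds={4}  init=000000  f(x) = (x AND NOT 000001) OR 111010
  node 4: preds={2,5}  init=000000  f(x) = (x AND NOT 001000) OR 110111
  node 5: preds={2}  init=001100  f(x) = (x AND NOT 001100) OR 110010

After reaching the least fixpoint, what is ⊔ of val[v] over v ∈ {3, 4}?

111111

Worklist (12 pops):
  #1 pop 0: in=000000 → 101100 (was 000100); enqueue []
  #2 pop 1: in=000000 → 111010 (was 110000); enqueue []
  #3 pop 2: in=001100 → 011100 (was 000100); enqueue []
  #4 pop 3: in=000000 → 111010 (was 000000); enqueue [2]
  #5 pop 4: in=011100 → 110111 (was 000000); enqueue [1,3]
  #6 pop 5: in=011100 → 111110 (was 001100); enqueue [4]
  #7 pop 2: in=111111 → 011110 (was 011100); enqueue [5]
  #8 pop 1: in=110111 → 111111 (was 111010); enqueue []
  #9 pop 3: in=110111 → 111110 (was 111010); enqueue [2]
  #10 pop 4: in=111110 → 110111 (no change)
  #11 pop 5: in=011110 → 111110 (no change)
  #12 pop 2: in=111111 → 011110 (no change)

Fixpoint:
  val[0] = 101100
  val[1] = 111111
  val[2] = 011110
  val[3] = 111110
  val[4] = 110111
  val[5] = 111110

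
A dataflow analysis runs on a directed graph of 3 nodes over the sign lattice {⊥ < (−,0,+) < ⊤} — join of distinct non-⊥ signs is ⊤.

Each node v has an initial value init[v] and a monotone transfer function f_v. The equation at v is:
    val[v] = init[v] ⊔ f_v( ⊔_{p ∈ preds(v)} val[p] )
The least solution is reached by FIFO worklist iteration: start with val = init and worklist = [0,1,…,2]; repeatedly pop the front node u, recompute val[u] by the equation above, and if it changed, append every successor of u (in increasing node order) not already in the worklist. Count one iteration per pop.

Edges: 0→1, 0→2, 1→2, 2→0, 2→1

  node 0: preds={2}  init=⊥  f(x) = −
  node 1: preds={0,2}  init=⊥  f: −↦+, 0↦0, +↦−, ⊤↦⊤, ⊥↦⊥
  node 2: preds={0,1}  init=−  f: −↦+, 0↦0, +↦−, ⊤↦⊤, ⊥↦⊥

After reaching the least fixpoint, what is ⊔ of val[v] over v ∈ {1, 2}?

⊤

Worklist (6 pops):
  #1 pop 0: in=− → − (was ⊥); enqueue []
  #2 pop 1: in=− → + (was ⊥); enqueue []
  #3 pop 2: in=⊤ → ⊤ (was −); enqueue [0,1]
  #4 pop 0: in=⊤ → − (no change)
  #5 pop 1: in=⊤ → ⊤ (was +); enqueue [2]
  #6 pop 2: in=⊤ → ⊤ (no change)

Fixpoint:
  val[0] = −
  val[1] = ⊤
  val[2] = ⊤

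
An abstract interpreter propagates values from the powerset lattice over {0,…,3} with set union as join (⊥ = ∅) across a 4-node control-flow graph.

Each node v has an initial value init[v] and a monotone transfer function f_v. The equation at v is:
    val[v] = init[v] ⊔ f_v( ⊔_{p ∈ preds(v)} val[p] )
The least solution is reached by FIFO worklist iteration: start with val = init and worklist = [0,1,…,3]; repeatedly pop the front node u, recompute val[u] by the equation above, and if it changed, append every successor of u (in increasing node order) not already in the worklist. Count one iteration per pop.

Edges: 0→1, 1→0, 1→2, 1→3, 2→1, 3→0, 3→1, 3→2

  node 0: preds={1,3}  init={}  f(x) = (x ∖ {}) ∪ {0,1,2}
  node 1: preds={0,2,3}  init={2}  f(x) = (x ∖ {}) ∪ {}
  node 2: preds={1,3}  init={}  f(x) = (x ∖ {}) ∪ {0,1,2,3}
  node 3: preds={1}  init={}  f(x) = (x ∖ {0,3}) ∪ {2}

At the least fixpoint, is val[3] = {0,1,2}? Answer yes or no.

Worklist (10 pops):
  #1 pop 0: in={2} → {0,1,2} (was {}); enqueue []
  #2 pop 1: in={0,1,2} → {0,1,2} (was {2}); enqueue [0]
  #3 pop 2: in={0,1,2} → {0,1,2,3} (was {}); enqueue [1]
  #4 pop 3: in={0,1,2} → {1,2} (was {}); enqueue [2]
  #5 pop 0: in={0,1,2} → {0,1,2} (no change)
  #6 pop 1: in={0,1,2,3} → {0,1,2,3} (was {0,1,2}); enqueue [0,3]
  #7 pop 2: in={0,1,2,3} → {0,1,2,3} (no change)
  #8 pop 0: in={0,1,2,3} → {0,1,2,3} (was {0,1,2}); enqueue [1]
  #9 pop 3: in={0,1,2,3} → {1,2} (no change)
  #10 pop 1: in={0,1,2,3} → {0,1,2,3} (no change)

Fixpoint:
  val[0] = {0,1,2,3}
  val[1] = {0,1,2,3}
  val[2] = {0,1,2,3}
  val[3] = {1,2}

no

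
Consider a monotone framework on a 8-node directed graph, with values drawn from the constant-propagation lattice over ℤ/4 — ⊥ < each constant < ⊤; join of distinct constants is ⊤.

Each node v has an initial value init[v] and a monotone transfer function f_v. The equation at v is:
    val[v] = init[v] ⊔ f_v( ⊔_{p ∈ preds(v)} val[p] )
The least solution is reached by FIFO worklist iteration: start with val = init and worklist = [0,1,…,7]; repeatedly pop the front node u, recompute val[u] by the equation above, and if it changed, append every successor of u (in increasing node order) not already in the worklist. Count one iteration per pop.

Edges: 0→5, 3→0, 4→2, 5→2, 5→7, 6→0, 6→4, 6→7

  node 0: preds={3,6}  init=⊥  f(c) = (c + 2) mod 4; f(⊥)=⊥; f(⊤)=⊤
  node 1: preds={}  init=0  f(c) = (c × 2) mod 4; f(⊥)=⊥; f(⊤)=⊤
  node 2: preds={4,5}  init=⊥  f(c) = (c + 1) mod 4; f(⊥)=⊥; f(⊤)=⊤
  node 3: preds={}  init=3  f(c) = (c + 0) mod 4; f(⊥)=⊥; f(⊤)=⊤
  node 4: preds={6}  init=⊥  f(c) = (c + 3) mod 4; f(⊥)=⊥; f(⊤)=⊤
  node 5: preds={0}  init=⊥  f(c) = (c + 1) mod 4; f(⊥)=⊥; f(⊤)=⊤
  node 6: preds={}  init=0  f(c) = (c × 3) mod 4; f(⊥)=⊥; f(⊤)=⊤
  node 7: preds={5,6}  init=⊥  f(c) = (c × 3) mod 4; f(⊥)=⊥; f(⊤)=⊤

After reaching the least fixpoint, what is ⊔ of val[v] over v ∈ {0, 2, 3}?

⊤

Trace (9 dequeues):
  [1] u=0 | in ⊤ | out ⊤ | prev ⊥ | push {}
  [2] u=1 | in ⊥ | out 0 | ==
  [3] u=2 | in ⊥ | out ⊥ | ==
  [4] u=3 | in ⊥ | out 3 | ==
  [5] u=4 | in 0 | out 3 | prev ⊥ | push {2}
  [6] u=5 | in ⊤ | out ⊤ | prev ⊥ | push {}
  [7] u=6 | in ⊥ | out 0 | ==
  [8] u=7 | in ⊤ | out ⊤ | prev ⊥ | push {}
  [9] u=2 | in ⊤ | out ⊤ | prev ⊥ | push {}

Converged values:
  [0] ⊤
  [1] 0
  [2] ⊤
  [3] 3
  [4] 3
  [5] ⊤
  [6] 0
  [7] ⊤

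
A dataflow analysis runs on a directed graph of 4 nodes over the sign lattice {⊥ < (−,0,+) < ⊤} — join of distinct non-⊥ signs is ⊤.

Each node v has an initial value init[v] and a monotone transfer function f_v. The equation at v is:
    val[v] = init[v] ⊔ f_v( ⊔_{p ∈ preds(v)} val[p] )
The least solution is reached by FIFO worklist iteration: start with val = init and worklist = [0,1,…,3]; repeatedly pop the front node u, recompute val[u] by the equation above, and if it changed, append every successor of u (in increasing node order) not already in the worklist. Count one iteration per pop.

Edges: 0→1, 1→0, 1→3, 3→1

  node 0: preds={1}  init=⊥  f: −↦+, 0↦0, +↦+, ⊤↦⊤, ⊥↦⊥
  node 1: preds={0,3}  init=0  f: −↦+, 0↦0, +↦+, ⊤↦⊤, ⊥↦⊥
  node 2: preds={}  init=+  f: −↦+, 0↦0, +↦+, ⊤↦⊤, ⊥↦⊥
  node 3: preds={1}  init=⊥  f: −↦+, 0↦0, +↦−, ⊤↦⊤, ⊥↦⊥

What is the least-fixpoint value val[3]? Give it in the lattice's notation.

0

Trace (5 dequeues):
  [1] u=0 | in 0 | out 0 | prev ⊥ | push {}
  [2] u=1 | in 0 | out 0 | ==
  [3] u=2 | in ⊥ | out + | ==
  [4] u=3 | in 0 | out 0 | prev ⊥ | push {1}
  [5] u=1 | in 0 | out 0 | ==

Converged values:
  [0] 0
  [1] 0
  [2] +
  [3] 0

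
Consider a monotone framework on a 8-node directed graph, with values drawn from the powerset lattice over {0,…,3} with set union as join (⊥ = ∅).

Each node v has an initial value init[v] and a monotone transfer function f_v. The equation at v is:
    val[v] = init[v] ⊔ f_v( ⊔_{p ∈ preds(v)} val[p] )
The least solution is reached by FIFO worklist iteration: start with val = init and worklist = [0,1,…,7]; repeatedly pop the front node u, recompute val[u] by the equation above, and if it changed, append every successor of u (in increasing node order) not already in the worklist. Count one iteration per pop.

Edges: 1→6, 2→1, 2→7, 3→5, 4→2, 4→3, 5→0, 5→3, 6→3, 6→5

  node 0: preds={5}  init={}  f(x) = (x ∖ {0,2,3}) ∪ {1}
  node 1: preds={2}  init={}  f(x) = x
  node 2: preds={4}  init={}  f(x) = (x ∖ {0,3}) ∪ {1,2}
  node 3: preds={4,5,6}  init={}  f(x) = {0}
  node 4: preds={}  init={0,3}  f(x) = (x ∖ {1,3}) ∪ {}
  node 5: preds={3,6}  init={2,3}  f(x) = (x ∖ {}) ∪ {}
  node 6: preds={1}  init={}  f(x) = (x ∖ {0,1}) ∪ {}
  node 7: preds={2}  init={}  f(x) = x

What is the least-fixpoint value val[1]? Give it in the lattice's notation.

{1,2}

Worklist (14 pops):
  #1 pop 0: in={2,3} → {1} (was {}); enqueue []
  #2 pop 1: in={} → {} (no change)
  #3 pop 2: in={0,3} → {1,2} (was {}); enqueue [1]
  #4 pop 3: in={0,2,3} → {0} (was {}); enqueue []
  #5 pop 4: in={} → {0,3} (no change)
  #6 pop 5: in={0} → {0,2,3} (was {2,3}); enqueue [0,3]
  #7 pop 6: in={} → {} (no change)
  #8 pop 7: in={1,2} → {1,2} (was {}); enqueue []
  #9 pop 1: in={1,2} → {1,2} (was {}); enqueue [6]
  #10 pop 0: in={0,2,3} → {1} (no change)
  #11 pop 3: in={0,2,3} → {0} (no change)
  #12 pop 6: in={1,2} → {2} (was {}); enqueue [3,5]
  #13 pop 3: in={0,2,3} → {0} (no change)
  #14 pop 5: in={0,2} → {0,2,3} (no change)

Fixpoint:
  val[0] = {1}
  val[1] = {1,2}
  val[2] = {1,2}
  val[3] = {0}
  val[4] = {0,3}
  val[5] = {0,2,3}
  val[6] = {2}
  val[7] = {1,2}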